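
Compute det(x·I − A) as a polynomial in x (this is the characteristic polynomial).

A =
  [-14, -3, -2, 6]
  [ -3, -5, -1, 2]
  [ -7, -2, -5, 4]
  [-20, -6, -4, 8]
x^4 + 16*x^3 + 96*x^2 + 256*x + 256

Expanding det(x·I − A) (e.g. by cofactor expansion or by noting that A is similar to its Jordan form J, which has the same characteristic polynomial as A) gives
  χ_A(x) = x^4 + 16*x^3 + 96*x^2 + 256*x + 256
which factors as (x + 4)^4. The eigenvalues (with algebraic multiplicities) are λ = -4 with multiplicity 4.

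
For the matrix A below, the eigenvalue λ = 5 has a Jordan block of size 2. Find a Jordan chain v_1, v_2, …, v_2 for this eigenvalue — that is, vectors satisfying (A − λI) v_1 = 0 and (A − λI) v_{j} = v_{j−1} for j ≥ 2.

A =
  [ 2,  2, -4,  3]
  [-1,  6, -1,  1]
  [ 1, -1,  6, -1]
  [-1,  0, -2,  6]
A Jordan chain for λ = 5 of length 2:
v_1 = (-3, -1, 1, -1)ᵀ
v_2 = (1, 0, 0, 0)ᵀ

Let N = A − (5)·I. We want v_2 with N^2 v_2 = 0 but N^1 v_2 ≠ 0; then v_{j-1} := N · v_j for j = 2, …, 2.

Pick v_2 = (1, 0, 0, 0)ᵀ.
Then v_1 = N · v_2 = (-3, -1, 1, -1)ᵀ.

Sanity check: (A − (5)·I) v_1 = (0, 0, 0, 0)ᵀ = 0. ✓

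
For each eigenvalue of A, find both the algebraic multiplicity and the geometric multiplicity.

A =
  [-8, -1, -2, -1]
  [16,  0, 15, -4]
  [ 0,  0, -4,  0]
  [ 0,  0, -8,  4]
λ = -4: alg = 3, geom = 1; λ = 4: alg = 1, geom = 1

Step 1 — factor the characteristic polynomial to read off the algebraic multiplicities:
  χ_A(x) = (x - 4)*(x + 4)^3

Step 2 — compute geometric multiplicities via the rank-nullity identity g(λ) = n − rank(A − λI):
  rank(A − (-4)·I) = 3, so dim ker(A − (-4)·I) = n − 3 = 1
  rank(A − (4)·I) = 3, so dim ker(A − (4)·I) = n − 3 = 1

Summary:
  λ = -4: algebraic multiplicity = 3, geometric multiplicity = 1
  λ = 4: algebraic multiplicity = 1, geometric multiplicity = 1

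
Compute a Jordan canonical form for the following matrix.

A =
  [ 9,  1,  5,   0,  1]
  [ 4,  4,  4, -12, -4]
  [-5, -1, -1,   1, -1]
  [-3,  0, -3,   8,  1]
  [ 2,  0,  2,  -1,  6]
J_2(4) ⊕ J_3(6)

The characteristic polynomial is
  det(x·I − A) = x^5 - 26*x^4 + 268*x^3 - 1368*x^2 + 3456*x - 3456 = (x - 6)^3*(x - 4)^2

Eigenvalues and multiplicities (the geometric multiplicity of λ is n − rank(A − λI), which equals the number of Jordan blocks for λ):
  λ = 4: algebraic multiplicity = 2, geometric multiplicity = 1
  λ = 6: algebraic multiplicity = 3, geometric multiplicity = 1

Determining the block sizes for each eigenvalue:
  λ = 4: one block (gm = 1), so the single block has size am = 2 → block sizes [2]
  λ = 6: one block (gm = 1), so the single block has size am = 3 → block sizes [3]

Assembling the blocks gives a Jordan form
J =
  [4, 1, 0, 0, 0]
  [0, 4, 0, 0, 0]
  [0, 0, 6, 1, 0]
  [0, 0, 0, 6, 1]
  [0, 0, 0, 0, 6]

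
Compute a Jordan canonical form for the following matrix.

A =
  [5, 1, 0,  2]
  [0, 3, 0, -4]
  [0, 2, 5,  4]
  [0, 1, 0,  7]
J_2(5) ⊕ J_1(5) ⊕ J_1(5)

The characteristic polynomial is
  det(x·I − A) = x^4 - 20*x^3 + 150*x^2 - 500*x + 625 = (x - 5)^4

Eigenvalues and multiplicities (the geometric multiplicity of λ is n − rank(A − λI), which equals the number of Jordan blocks for λ):
  λ = 5: algebraic multiplicity = 4, geometric multiplicity = 3

Determining the block sizes for each eigenvalue:
  λ = 5: 3 blocks summing to 4 forces exactly one block of size 2 and the rest size 1 → block sizes [2, 1, 1]

Assembling the blocks gives a Jordan form
J =
  [5, 1, 0, 0]
  [0, 5, 0, 0]
  [0, 0, 5, 0]
  [0, 0, 0, 5]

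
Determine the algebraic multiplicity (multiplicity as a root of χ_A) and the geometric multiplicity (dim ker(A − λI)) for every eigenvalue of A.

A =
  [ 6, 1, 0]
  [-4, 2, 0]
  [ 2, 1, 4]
λ = 4: alg = 3, geom = 2

Step 1 — factor the characteristic polynomial to read off the algebraic multiplicities:
  χ_A(x) = (x - 4)^3

Step 2 — compute geometric multiplicities via the rank-nullity identity g(λ) = n − rank(A − λI):
  rank(A − (4)·I) = 1, so dim ker(A − (4)·I) = n − 1 = 2

Summary:
  λ = 4: algebraic multiplicity = 3, geometric multiplicity = 2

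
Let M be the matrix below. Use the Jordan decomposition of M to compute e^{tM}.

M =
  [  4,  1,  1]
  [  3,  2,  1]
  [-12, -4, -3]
e^{tM} =
  [3*t*exp(t) + exp(t), t*exp(t), t*exp(t)]
  [3*t*exp(t), t*exp(t) + exp(t), t*exp(t)]
  [-12*t*exp(t), -4*t*exp(t), -4*t*exp(t) + exp(t)]

Strategy: write M = P · J · P⁻¹ where J is a Jordan canonical form, so e^{tM} = P · e^{tJ} · P⁻¹, and e^{tJ} can be computed block-by-block.

M has Jordan form
J =
  [1, 1, 0]
  [0, 1, 0]
  [0, 0, 1]
(up to reordering of blocks).

Per-block formulas:
  For a 1×1 block at λ = 1: exp(t · [1]) = [e^(1t)].
  For a 2×2 Jordan block J_2(1): exp(t · J_2(1)) = e^(1t)·(I + t·N), where N is the 2×2 nilpotent shift.

After assembling e^{tJ} and conjugating by P, we get:

e^{tM} =
  [3*t*exp(t) + exp(t), t*exp(t), t*exp(t)]
  [3*t*exp(t), t*exp(t) + exp(t), t*exp(t)]
  [-12*t*exp(t), -4*t*exp(t), -4*t*exp(t) + exp(t)]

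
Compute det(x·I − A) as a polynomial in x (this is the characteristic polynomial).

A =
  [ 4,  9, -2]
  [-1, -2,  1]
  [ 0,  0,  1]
x^3 - 3*x^2 + 3*x - 1

Expanding det(x·I − A) (e.g. by cofactor expansion or by noting that A is similar to its Jordan form J, which has the same characteristic polynomial as A) gives
  χ_A(x) = x^3 - 3*x^2 + 3*x - 1
which factors as (x - 1)^3. The eigenvalues (with algebraic multiplicities) are λ = 1 with multiplicity 3.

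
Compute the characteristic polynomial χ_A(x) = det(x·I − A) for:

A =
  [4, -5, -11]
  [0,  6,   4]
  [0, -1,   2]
x^3 - 12*x^2 + 48*x - 64

Expanding det(x·I − A) (e.g. by cofactor expansion or by noting that A is similar to its Jordan form J, which has the same characteristic polynomial as A) gives
  χ_A(x) = x^3 - 12*x^2 + 48*x - 64
which factors as (x - 4)^3. The eigenvalues (with algebraic multiplicities) are λ = 4 with multiplicity 3.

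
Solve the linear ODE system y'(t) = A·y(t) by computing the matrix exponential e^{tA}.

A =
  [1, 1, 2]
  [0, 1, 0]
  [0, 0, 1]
e^{tA} =
  [exp(t), t*exp(t), 2*t*exp(t)]
  [0, exp(t), 0]
  [0, 0, exp(t)]

Strategy: write A = P · J · P⁻¹ where J is a Jordan canonical form, so e^{tA} = P · e^{tJ} · P⁻¹, and e^{tJ} can be computed block-by-block.

A has Jordan form
J =
  [1, 1, 0]
  [0, 1, 0]
  [0, 0, 1]
(up to reordering of blocks).

Per-block formulas:
  For a 2×2 Jordan block J_2(1): exp(t · J_2(1)) = e^(1t)·(I + t·N), where N is the 2×2 nilpotent shift.
  For a 1×1 block at λ = 1: exp(t · [1]) = [e^(1t)].

After assembling e^{tJ} and conjugating by P, we get:

e^{tA} =
  [exp(t), t*exp(t), 2*t*exp(t)]
  [0, exp(t), 0]
  [0, 0, exp(t)]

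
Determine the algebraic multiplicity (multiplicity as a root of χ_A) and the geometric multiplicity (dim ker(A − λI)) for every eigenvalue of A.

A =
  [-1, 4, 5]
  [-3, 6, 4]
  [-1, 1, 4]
λ = 3: alg = 3, geom = 1

Step 1 — factor the characteristic polynomial to read off the algebraic multiplicities:
  χ_A(x) = (x - 3)^3

Step 2 — compute geometric multiplicities via the rank-nullity identity g(λ) = n − rank(A − λI):
  rank(A − (3)·I) = 2, so dim ker(A − (3)·I) = n − 2 = 1

Summary:
  λ = 3: algebraic multiplicity = 3, geometric multiplicity = 1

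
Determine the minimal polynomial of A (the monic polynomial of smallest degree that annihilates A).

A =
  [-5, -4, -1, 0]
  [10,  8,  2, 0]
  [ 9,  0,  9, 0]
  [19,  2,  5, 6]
x^3 - 12*x^2 + 36*x

The characteristic polynomial is χ_A(x) = x*(x - 6)^3, so the eigenvalues are known. The minimal polynomial is
  m_A(x) = Π_λ (x − λ)^{k_λ}
where k_λ is the size of the *largest* Jordan block for λ (equivalently, the smallest k with (A − λI)^k v = 0 for every generalised eigenvector v of λ).

  λ = 0: largest Jordan block has size 1, contributing (x − 0)
  λ = 6: largest Jordan block has size 2, contributing (x − 6)^2

So m_A(x) = x*(x - 6)^2 = x^3 - 12*x^2 + 36*x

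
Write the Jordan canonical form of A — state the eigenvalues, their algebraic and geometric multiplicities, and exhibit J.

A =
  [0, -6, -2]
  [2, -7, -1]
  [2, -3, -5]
J_2(-4) ⊕ J_1(-4)

The characteristic polynomial is
  det(x·I − A) = x^3 + 12*x^2 + 48*x + 64 = (x + 4)^3

Eigenvalues and multiplicities (the geometric multiplicity of λ is n − rank(A − λI), which equals the number of Jordan blocks for λ):
  λ = -4: algebraic multiplicity = 3, geometric multiplicity = 2

Determining the block sizes for each eigenvalue:
  λ = -4: 2 blocks summing to 3 forces exactly one block of size 2 and the rest size 1 → block sizes [2, 1]

Assembling the blocks gives a Jordan form
J =
  [-4,  1,  0]
  [ 0, -4,  0]
  [ 0,  0, -4]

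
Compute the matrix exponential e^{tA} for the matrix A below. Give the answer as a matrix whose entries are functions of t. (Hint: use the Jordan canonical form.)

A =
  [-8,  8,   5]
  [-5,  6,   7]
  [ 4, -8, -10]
e^{tA} =
  [-2*t^2*exp(-4*t) - 4*t*exp(-4*t) + exp(-4*t), 4*t^2*exp(-4*t) + 8*t*exp(-4*t), 3*t^2*exp(-4*t) + 5*t*exp(-4*t)]
  [-t^2*exp(-4*t) - 5*t*exp(-4*t), 2*t^2*exp(-4*t) + 10*t*exp(-4*t) + exp(-4*t), 3*t^2*exp(-4*t)/2 + 7*t*exp(-4*t)]
  [4*t*exp(-4*t), -8*t*exp(-4*t), -6*t*exp(-4*t) + exp(-4*t)]

Strategy: write A = P · J · P⁻¹ where J is a Jordan canonical form, so e^{tA} = P · e^{tJ} · P⁻¹, and e^{tJ} can be computed block-by-block.

A has Jordan form
J =
  [-4,  1,  0]
  [ 0, -4,  1]
  [ 0,  0, -4]
(up to reordering of blocks).

Per-block formulas:
  For a 3×3 Jordan block J_3(-4): exp(t · J_3(-4)) = e^(-4t)·(I + t·N + (t^2/2)·N^2), where N is the 3×3 nilpotent shift.

After assembling e^{tJ} and conjugating by P, we get:

e^{tA} =
  [-2*t^2*exp(-4*t) - 4*t*exp(-4*t) + exp(-4*t), 4*t^2*exp(-4*t) + 8*t*exp(-4*t), 3*t^2*exp(-4*t) + 5*t*exp(-4*t)]
  [-t^2*exp(-4*t) - 5*t*exp(-4*t), 2*t^2*exp(-4*t) + 10*t*exp(-4*t) + exp(-4*t), 3*t^2*exp(-4*t)/2 + 7*t*exp(-4*t)]
  [4*t*exp(-4*t), -8*t*exp(-4*t), -6*t*exp(-4*t) + exp(-4*t)]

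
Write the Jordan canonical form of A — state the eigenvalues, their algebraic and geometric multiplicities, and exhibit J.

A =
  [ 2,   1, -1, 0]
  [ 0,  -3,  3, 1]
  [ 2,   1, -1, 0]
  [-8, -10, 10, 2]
J_3(0) ⊕ J_1(0)

The characteristic polynomial is
  det(x·I − A) = x^4

Eigenvalues and multiplicities (the geometric multiplicity of λ is n − rank(A − λI), which equals the number of Jordan blocks for λ):
  λ = 0: algebraic multiplicity = 4, geometric multiplicity = 2

Determining the block sizes for each eigenvalue:
  λ = 0: with am = 4 and gm = 2, the partition is not yet determined (e.g. several partitions of 4 into 2 parts exist). Let N = A − (0)·I. Computing rank(N^1) = 2, rank(N^2) = 1, rank(N^3) = 0; the number of blocks of size ≥ j is rank(N^{j−1}) − rank(N^j), giving [2, 1, 1]. So we have 1 block(s) of size 3, 1 block(s) of size 1 → block sizes [3, 1]

Assembling the blocks gives a Jordan form
J =
  [0, 1, 0, 0]
  [0, 0, 1, 0]
  [0, 0, 0, 0]
  [0, 0, 0, 0]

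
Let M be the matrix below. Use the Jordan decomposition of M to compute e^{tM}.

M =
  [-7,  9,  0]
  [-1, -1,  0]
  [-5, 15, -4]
e^{tM} =
  [-3*t*exp(-4*t) + exp(-4*t), 9*t*exp(-4*t), 0]
  [-t*exp(-4*t), 3*t*exp(-4*t) + exp(-4*t), 0]
  [-5*t*exp(-4*t), 15*t*exp(-4*t), exp(-4*t)]

Strategy: write M = P · J · P⁻¹ where J is a Jordan canonical form, so e^{tM} = P · e^{tJ} · P⁻¹, and e^{tJ} can be computed block-by-block.

M has Jordan form
J =
  [-4,  1,  0]
  [ 0, -4,  0]
  [ 0,  0, -4]
(up to reordering of blocks).

Per-block formulas:
  For a 1×1 block at λ = -4: exp(t · [-4]) = [e^(-4t)].
  For a 2×2 Jordan block J_2(-4): exp(t · J_2(-4)) = e^(-4t)·(I + t·N), where N is the 2×2 nilpotent shift.

After assembling e^{tJ} and conjugating by P, we get:

e^{tM} =
  [-3*t*exp(-4*t) + exp(-4*t), 9*t*exp(-4*t), 0]
  [-t*exp(-4*t), 3*t*exp(-4*t) + exp(-4*t), 0]
  [-5*t*exp(-4*t), 15*t*exp(-4*t), exp(-4*t)]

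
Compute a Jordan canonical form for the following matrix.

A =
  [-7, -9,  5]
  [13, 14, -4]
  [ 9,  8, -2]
J_1(-3) ⊕ J_2(4)

The characteristic polynomial is
  det(x·I − A) = x^3 - 5*x^2 - 8*x + 48 = (x - 4)^2*(x + 3)

Eigenvalues and multiplicities (the geometric multiplicity of λ is n − rank(A − λI), which equals the number of Jordan blocks for λ):
  λ = -3: algebraic multiplicity = 1, geometric multiplicity = 1
  λ = 4: algebraic multiplicity = 2, geometric multiplicity = 1

Determining the block sizes for each eigenvalue:
  λ = -3: one block (gm = 1), so the single block has size am = 1 → block sizes [1]
  λ = 4: one block (gm = 1), so the single block has size am = 2 → block sizes [2]

Assembling the blocks gives a Jordan form
J =
  [-3, 0, 0]
  [ 0, 4, 1]
  [ 0, 0, 4]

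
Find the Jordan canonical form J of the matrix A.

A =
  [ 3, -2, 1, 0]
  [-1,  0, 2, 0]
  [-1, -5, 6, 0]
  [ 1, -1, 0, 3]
J_3(3) ⊕ J_1(3)

The characteristic polynomial is
  det(x·I − A) = x^4 - 12*x^3 + 54*x^2 - 108*x + 81 = (x - 3)^4

Eigenvalues and multiplicities (the geometric multiplicity of λ is n − rank(A − λI), which equals the number of Jordan blocks for λ):
  λ = 3: algebraic multiplicity = 4, geometric multiplicity = 2

Determining the block sizes for each eigenvalue:
  λ = 3: with am = 4 and gm = 2, the partition is not yet determined (e.g. several partitions of 4 into 2 parts exist). Let N = A − (3)·I. Computing rank(N^1) = 2, rank(N^2) = 1, rank(N^3) = 0; the number of blocks of size ≥ j is rank(N^{j−1}) − rank(N^j), giving [2, 1, 1]. So we have 1 block(s) of size 3, 1 block(s) of size 1 → block sizes [3, 1]

Assembling the blocks gives a Jordan form
J =
  [3, 1, 0, 0]
  [0, 3, 1, 0]
  [0, 0, 3, 0]
  [0, 0, 0, 3]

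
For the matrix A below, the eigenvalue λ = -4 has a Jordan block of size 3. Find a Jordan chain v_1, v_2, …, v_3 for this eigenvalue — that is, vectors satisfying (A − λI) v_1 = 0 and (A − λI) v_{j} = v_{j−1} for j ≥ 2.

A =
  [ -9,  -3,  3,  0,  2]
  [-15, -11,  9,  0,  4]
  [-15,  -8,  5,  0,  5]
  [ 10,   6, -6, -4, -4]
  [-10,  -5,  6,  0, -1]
A Jordan chain for λ = -4 of length 3:
v_1 = (5, 5, 10, -10, 5)ᵀ
v_2 = (-5, -15, -15, 10, -10)ᵀ
v_3 = (1, 0, 0, 0, 0)ᵀ

Let N = A − (-4)·I. We want v_3 with N^3 v_3 = 0 but N^2 v_3 ≠ 0; then v_{j-1} := N · v_j for j = 3, …, 2.

Pick v_3 = (1, 0, 0, 0, 0)ᵀ.
Then v_2 = N · v_3 = (-5, -15, -15, 10, -10)ᵀ.
Then v_1 = N · v_2 = (5, 5, 10, -10, 5)ᵀ.

Sanity check: (A − (-4)·I) v_1 = (0, 0, 0, 0, 0)ᵀ = 0. ✓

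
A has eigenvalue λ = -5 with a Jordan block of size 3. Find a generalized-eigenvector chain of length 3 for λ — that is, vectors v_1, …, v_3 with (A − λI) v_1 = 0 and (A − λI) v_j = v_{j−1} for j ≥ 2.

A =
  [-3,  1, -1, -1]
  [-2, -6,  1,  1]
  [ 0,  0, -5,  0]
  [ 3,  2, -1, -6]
A Jordan chain for λ = -5 of length 3:
v_1 = (-1, 1, 0, -1)ᵀ
v_2 = (2, -2, 0, 3)ᵀ
v_3 = (1, 0, 0, 0)ᵀ

Let N = A − (-5)·I. We want v_3 with N^3 v_3 = 0 but N^2 v_3 ≠ 0; then v_{j-1} := N · v_j for j = 3, …, 2.

Pick v_3 = (1, 0, 0, 0)ᵀ.
Then v_2 = N · v_3 = (2, -2, 0, 3)ᵀ.
Then v_1 = N · v_2 = (-1, 1, 0, -1)ᵀ.

Sanity check: (A − (-5)·I) v_1 = (0, 0, 0, 0)ᵀ = 0. ✓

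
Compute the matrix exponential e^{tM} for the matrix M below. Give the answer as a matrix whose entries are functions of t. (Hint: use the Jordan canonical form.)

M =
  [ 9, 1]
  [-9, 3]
e^{tM} =
  [3*t*exp(6*t) + exp(6*t), t*exp(6*t)]
  [-9*t*exp(6*t), -3*t*exp(6*t) + exp(6*t)]

Strategy: write M = P · J · P⁻¹ where J is a Jordan canonical form, so e^{tM} = P · e^{tJ} · P⁻¹, and e^{tJ} can be computed block-by-block.

M has Jordan form
J =
  [6, 1]
  [0, 6]
(up to reordering of blocks).

Per-block formulas:
  For a 2×2 Jordan block J_2(6): exp(t · J_2(6)) = e^(6t)·(I + t·N), where N is the 2×2 nilpotent shift.

After assembling e^{tJ} and conjugating by P, we get:

e^{tM} =
  [3*t*exp(6*t) + exp(6*t), t*exp(6*t)]
  [-9*t*exp(6*t), -3*t*exp(6*t) + exp(6*t)]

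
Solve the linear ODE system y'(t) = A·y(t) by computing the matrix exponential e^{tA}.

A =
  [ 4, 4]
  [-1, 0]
e^{tA} =
  [2*t*exp(2*t) + exp(2*t), 4*t*exp(2*t)]
  [-t*exp(2*t), -2*t*exp(2*t) + exp(2*t)]

Strategy: write A = P · J · P⁻¹ where J is a Jordan canonical form, so e^{tA} = P · e^{tJ} · P⁻¹, and e^{tJ} can be computed block-by-block.

A has Jordan form
J =
  [2, 1]
  [0, 2]
(up to reordering of blocks).

Per-block formulas:
  For a 2×2 Jordan block J_2(2): exp(t · J_2(2)) = e^(2t)·(I + t·N), where N is the 2×2 nilpotent shift.

After assembling e^{tJ} and conjugating by P, we get:

e^{tA} =
  [2*t*exp(2*t) + exp(2*t), 4*t*exp(2*t)]
  [-t*exp(2*t), -2*t*exp(2*t) + exp(2*t)]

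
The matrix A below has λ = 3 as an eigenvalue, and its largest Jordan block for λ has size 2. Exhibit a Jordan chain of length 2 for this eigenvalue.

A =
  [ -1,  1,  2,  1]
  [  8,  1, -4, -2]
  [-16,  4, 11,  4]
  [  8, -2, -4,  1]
A Jordan chain for λ = 3 of length 2:
v_1 = (-4, 8, -16, 8)ᵀ
v_2 = (1, 0, 0, 0)ᵀ

Let N = A − (3)·I. We want v_2 with N^2 v_2 = 0 but N^1 v_2 ≠ 0; then v_{j-1} := N · v_j for j = 2, …, 2.

Pick v_2 = (1, 0, 0, 0)ᵀ.
Then v_1 = N · v_2 = (-4, 8, -16, 8)ᵀ.

Sanity check: (A − (3)·I) v_1 = (0, 0, 0, 0)ᵀ = 0. ✓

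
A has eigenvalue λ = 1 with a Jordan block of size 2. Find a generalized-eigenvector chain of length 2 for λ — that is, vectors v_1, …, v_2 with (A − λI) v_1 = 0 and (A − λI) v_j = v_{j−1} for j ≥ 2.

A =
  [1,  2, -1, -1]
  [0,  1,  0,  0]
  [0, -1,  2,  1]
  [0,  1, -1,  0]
A Jordan chain for λ = 1 of length 2:
v_1 = (2, 0, -1, 1)ᵀ
v_2 = (0, 1, 0, 0)ᵀ

Let N = A − (1)·I. We want v_2 with N^2 v_2 = 0 but N^1 v_2 ≠ 0; then v_{j-1} := N · v_j for j = 2, …, 2.

Pick v_2 = (0, 1, 0, 0)ᵀ.
Then v_1 = N · v_2 = (2, 0, -1, 1)ᵀ.

Sanity check: (A − (1)·I) v_1 = (0, 0, 0, 0)ᵀ = 0. ✓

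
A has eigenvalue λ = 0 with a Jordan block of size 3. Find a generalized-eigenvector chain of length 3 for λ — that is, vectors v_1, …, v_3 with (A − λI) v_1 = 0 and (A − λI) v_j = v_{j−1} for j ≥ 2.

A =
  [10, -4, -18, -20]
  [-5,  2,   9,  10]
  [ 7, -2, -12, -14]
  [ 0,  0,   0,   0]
A Jordan chain for λ = 0 of length 3:
v_1 = (-6, 3, -4, 0)ᵀ
v_2 = (10, -5, 7, 0)ᵀ
v_3 = (1, 0, 0, 0)ᵀ

Let N = A − (0)·I. We want v_3 with N^3 v_3 = 0 but N^2 v_3 ≠ 0; then v_{j-1} := N · v_j for j = 3, …, 2.

Pick v_3 = (1, 0, 0, 0)ᵀ.
Then v_2 = N · v_3 = (10, -5, 7, 0)ᵀ.
Then v_1 = N · v_2 = (-6, 3, -4, 0)ᵀ.

Sanity check: (A − (0)·I) v_1 = (0, 0, 0, 0)ᵀ = 0. ✓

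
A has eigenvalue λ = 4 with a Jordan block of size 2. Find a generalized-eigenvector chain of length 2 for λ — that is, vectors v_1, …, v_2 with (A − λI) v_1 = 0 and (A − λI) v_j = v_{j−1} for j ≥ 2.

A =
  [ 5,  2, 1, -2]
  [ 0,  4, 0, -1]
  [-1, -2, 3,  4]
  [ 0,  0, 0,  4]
A Jordan chain for λ = 4 of length 2:
v_1 = (1, 0, -1, 0)ᵀ
v_2 = (1, 0, 0, 0)ᵀ

Let N = A − (4)·I. We want v_2 with N^2 v_2 = 0 but N^1 v_2 ≠ 0; then v_{j-1} := N · v_j for j = 2, …, 2.

Pick v_2 = (1, 0, 0, 0)ᵀ.
Then v_1 = N · v_2 = (1, 0, -1, 0)ᵀ.

Sanity check: (A − (4)·I) v_1 = (0, 0, 0, 0)ᵀ = 0. ✓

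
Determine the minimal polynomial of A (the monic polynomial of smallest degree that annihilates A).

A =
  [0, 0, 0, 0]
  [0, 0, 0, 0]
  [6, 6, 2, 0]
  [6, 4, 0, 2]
x^2 - 2*x

The characteristic polynomial is χ_A(x) = x^2*(x - 2)^2, so the eigenvalues are known. The minimal polynomial is
  m_A(x) = Π_λ (x − λ)^{k_λ}
where k_λ is the size of the *largest* Jordan block for λ (equivalently, the smallest k with (A − λI)^k v = 0 for every generalised eigenvector v of λ).

  λ = 0: largest Jordan block has size 1, contributing (x − 0)
  λ = 2: largest Jordan block has size 1, contributing (x − 2)

So m_A(x) = x*(x - 2) = x^2 - 2*x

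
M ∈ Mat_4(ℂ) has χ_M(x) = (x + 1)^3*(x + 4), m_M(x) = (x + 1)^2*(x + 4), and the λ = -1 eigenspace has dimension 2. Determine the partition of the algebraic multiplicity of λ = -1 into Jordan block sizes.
Block sizes for λ = -1: [2, 1]

Step 1 — from the characteristic polynomial, algebraic multiplicity of λ = -1 is 3. From dim ker(M − (-1)·I) = 2, there are exactly 2 Jordan blocks for λ = -1.
Step 2 — from the minimal polynomial, the factor (x + 1)^2 tells us the largest block for λ = -1 has size 2.
Step 3 — with total size 3, 2 blocks, and largest block 2, the block sizes (in nonincreasing order) are [2, 1].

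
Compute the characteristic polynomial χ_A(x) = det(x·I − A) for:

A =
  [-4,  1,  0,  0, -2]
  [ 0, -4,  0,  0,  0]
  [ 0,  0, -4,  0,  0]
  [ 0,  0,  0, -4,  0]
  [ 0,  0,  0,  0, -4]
x^5 + 20*x^4 + 160*x^3 + 640*x^2 + 1280*x + 1024

Expanding det(x·I − A) (e.g. by cofactor expansion or by noting that A is similar to its Jordan form J, which has the same characteristic polynomial as A) gives
  χ_A(x) = x^5 + 20*x^4 + 160*x^3 + 640*x^2 + 1280*x + 1024
which factors as (x + 4)^5. The eigenvalues (with algebraic multiplicities) are λ = -4 with multiplicity 5.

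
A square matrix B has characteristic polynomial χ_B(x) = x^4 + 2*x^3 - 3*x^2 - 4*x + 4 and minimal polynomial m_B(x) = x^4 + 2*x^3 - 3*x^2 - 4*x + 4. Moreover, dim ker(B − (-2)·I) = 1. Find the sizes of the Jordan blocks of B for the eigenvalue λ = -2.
Block sizes for λ = -2: [2]

Step 1 — from the characteristic polynomial, algebraic multiplicity of λ = -2 is 2. From dim ker(B − (-2)·I) = 1, there are exactly 1 Jordan blocks for λ = -2.
Step 2 — from the minimal polynomial, the factor (x + 2)^2 tells us the largest block for λ = -2 has size 2.
Step 3 — with total size 2, 1 blocks, and largest block 2, the block sizes (in nonincreasing order) are [2].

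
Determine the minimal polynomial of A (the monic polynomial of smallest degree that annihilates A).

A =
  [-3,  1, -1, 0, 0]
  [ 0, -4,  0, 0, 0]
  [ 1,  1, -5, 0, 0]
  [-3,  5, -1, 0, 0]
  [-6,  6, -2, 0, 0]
x^3 + 8*x^2 + 16*x

The characteristic polynomial is χ_A(x) = x^2*(x + 4)^3, so the eigenvalues are known. The minimal polynomial is
  m_A(x) = Π_λ (x − λ)^{k_λ}
where k_λ is the size of the *largest* Jordan block for λ (equivalently, the smallest k with (A − λI)^k v = 0 for every generalised eigenvector v of λ).

  λ = -4: largest Jordan block has size 2, contributing (x + 4)^2
  λ = 0: largest Jordan block has size 1, contributing (x − 0)

So m_A(x) = x*(x + 4)^2 = x^3 + 8*x^2 + 16*x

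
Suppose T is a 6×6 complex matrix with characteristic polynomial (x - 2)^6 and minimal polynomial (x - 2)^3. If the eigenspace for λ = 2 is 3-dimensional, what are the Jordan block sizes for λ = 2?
Block sizes for λ = 2: [3, 2, 1]

Step 1 — from the characteristic polynomial, algebraic multiplicity of λ = 2 is 6. From dim ker(T − (2)·I) = 3, there are exactly 3 Jordan blocks for λ = 2.
Step 2 — from the minimal polynomial, the factor (x − 2)^3 tells us the largest block for λ = 2 has size 3.
Step 3 — with total size 6, 3 blocks, and largest block 3, the block sizes (in nonincreasing order) are [3, 2, 1].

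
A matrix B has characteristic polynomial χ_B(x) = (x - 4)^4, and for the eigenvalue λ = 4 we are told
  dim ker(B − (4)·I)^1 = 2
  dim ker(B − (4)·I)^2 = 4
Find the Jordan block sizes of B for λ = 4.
Block sizes for λ = 4: [2, 2]

From the dimensions of kernels of powers, the number of Jordan blocks of size at least j is d_j − d_{j−1} where d_j = dim ker(N^j) (with d_0 = 0). Computing the differences gives [2, 2].
The number of blocks of size exactly k is (#blocks of size ≥ k) − (#blocks of size ≥ k + 1), so the partition is: 2 block(s) of size 2.
In nonincreasing order the block sizes are [2, 2].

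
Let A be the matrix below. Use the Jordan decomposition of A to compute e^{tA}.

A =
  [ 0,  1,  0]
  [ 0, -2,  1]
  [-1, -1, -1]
e^{tA} =
  [t^2*exp(-t)/2 + t*exp(-t) + exp(-t), t*exp(-t), t^2*exp(-t)/2]
  [-t^2*exp(-t)/2, -t*exp(-t) + exp(-t), -t^2*exp(-t)/2 + t*exp(-t)]
  [-t^2*exp(-t)/2 - t*exp(-t), -t*exp(-t), -t^2*exp(-t)/2 + exp(-t)]

Strategy: write A = P · J · P⁻¹ where J is a Jordan canonical form, so e^{tA} = P · e^{tJ} · P⁻¹, and e^{tJ} can be computed block-by-block.

A has Jordan form
J =
  [-1,  1,  0]
  [ 0, -1,  1]
  [ 0,  0, -1]
(up to reordering of blocks).

Per-block formulas:
  For a 3×3 Jordan block J_3(-1): exp(t · J_3(-1)) = e^(-1t)·(I + t·N + (t^2/2)·N^2), where N is the 3×3 nilpotent shift.

After assembling e^{tJ} and conjugating by P, we get:

e^{tA} =
  [t^2*exp(-t)/2 + t*exp(-t) + exp(-t), t*exp(-t), t^2*exp(-t)/2]
  [-t^2*exp(-t)/2, -t*exp(-t) + exp(-t), -t^2*exp(-t)/2 + t*exp(-t)]
  [-t^2*exp(-t)/2 - t*exp(-t), -t*exp(-t), -t^2*exp(-t)/2 + exp(-t)]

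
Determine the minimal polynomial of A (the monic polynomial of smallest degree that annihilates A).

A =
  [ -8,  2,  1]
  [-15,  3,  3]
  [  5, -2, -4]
x^2 + 6*x + 9

The characteristic polynomial is χ_A(x) = (x + 3)^3, so the eigenvalues are known. The minimal polynomial is
  m_A(x) = Π_λ (x − λ)^{k_λ}
where k_λ is the size of the *largest* Jordan block for λ (equivalently, the smallest k with (A − λI)^k v = 0 for every generalised eigenvector v of λ).

  λ = -3: largest Jordan block has size 2, contributing (x + 3)^2

So m_A(x) = (x + 3)^2 = x^2 + 6*x + 9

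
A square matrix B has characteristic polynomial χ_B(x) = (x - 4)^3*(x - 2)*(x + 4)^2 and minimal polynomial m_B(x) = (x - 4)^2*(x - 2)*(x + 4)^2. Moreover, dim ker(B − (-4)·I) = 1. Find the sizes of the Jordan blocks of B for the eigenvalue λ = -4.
Block sizes for λ = -4: [2]

Step 1 — from the characteristic polynomial, algebraic multiplicity of λ = -4 is 2. From dim ker(B − (-4)·I) = 1, there are exactly 1 Jordan blocks for λ = -4.
Step 2 — from the minimal polynomial, the factor (x + 4)^2 tells us the largest block for λ = -4 has size 2.
Step 3 — with total size 2, 1 blocks, and largest block 2, the block sizes (in nonincreasing order) are [2].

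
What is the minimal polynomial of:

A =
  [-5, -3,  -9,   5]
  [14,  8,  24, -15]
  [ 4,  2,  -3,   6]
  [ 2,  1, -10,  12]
x^4 - 12*x^3 + 46*x^2 - 60*x + 25

The characteristic polynomial is χ_A(x) = (x - 5)^2*(x - 1)^2, so the eigenvalues are known. The minimal polynomial is
  m_A(x) = Π_λ (x − λ)^{k_λ}
where k_λ is the size of the *largest* Jordan block for λ (equivalently, the smallest k with (A − λI)^k v = 0 for every generalised eigenvector v of λ).

  λ = 1: largest Jordan block has size 2, contributing (x − 1)^2
  λ = 5: largest Jordan block has size 2, contributing (x − 5)^2

So m_A(x) = (x - 5)^2*(x - 1)^2 = x^4 - 12*x^3 + 46*x^2 - 60*x + 25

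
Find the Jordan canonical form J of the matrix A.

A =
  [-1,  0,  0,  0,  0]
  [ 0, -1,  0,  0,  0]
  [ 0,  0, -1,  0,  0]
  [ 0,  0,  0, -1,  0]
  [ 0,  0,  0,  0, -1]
J_1(-1) ⊕ J_1(-1) ⊕ J_1(-1) ⊕ J_1(-1) ⊕ J_1(-1)

The characteristic polynomial is
  det(x·I − A) = x^5 + 5*x^4 + 10*x^3 + 10*x^2 + 5*x + 1 = (x + 1)^5

Eigenvalues and multiplicities (the geometric multiplicity of λ is n − rank(A − λI), which equals the number of Jordan blocks for λ):
  λ = -1: algebraic multiplicity = 5, geometric multiplicity = 5

Determining the block sizes for each eigenvalue:
  λ = -1: gm = am = 5, so every block has size 1 → block sizes [1, 1, 1, 1, 1]

Assembling the blocks gives a Jordan form
J =
  [-1,  0,  0,  0,  0]
  [ 0, -1,  0,  0,  0]
  [ 0,  0, -1,  0,  0]
  [ 0,  0,  0, -1,  0]
  [ 0,  0,  0,  0, -1]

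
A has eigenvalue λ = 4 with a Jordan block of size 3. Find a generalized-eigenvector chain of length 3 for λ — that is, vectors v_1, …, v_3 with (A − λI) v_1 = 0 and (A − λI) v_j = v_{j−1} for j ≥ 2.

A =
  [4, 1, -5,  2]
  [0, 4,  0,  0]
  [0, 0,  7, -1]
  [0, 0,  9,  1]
A Jordan chain for λ = 4 of length 3:
v_1 = (3, 0, 0, 0)ᵀ
v_2 = (-5, 0, 3, 9)ᵀ
v_3 = (0, 0, 1, 0)ᵀ

Let N = A − (4)·I. We want v_3 with N^3 v_3 = 0 but N^2 v_3 ≠ 0; then v_{j-1} := N · v_j for j = 3, …, 2.

Pick v_3 = (0, 0, 1, 0)ᵀ.
Then v_2 = N · v_3 = (-5, 0, 3, 9)ᵀ.
Then v_1 = N · v_2 = (3, 0, 0, 0)ᵀ.

Sanity check: (A − (4)·I) v_1 = (0, 0, 0, 0)ᵀ = 0. ✓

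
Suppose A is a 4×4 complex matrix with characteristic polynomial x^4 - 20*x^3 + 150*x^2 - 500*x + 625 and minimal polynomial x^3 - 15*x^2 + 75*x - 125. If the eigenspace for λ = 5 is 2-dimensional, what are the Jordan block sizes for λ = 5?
Block sizes for λ = 5: [3, 1]

Step 1 — from the characteristic polynomial, algebraic multiplicity of λ = 5 is 4. From dim ker(A − (5)·I) = 2, there are exactly 2 Jordan blocks for λ = 5.
Step 2 — from the minimal polynomial, the factor (x − 5)^3 tells us the largest block for λ = 5 has size 3.
Step 3 — with total size 4, 2 blocks, and largest block 3, the block sizes (in nonincreasing order) are [3, 1].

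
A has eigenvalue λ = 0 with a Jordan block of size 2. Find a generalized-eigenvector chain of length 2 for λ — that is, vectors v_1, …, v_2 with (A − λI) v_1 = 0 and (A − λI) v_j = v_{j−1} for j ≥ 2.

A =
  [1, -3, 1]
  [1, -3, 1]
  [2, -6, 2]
A Jordan chain for λ = 0 of length 2:
v_1 = (1, 1, 2)ᵀ
v_2 = (1, 0, 0)ᵀ

Let N = A − (0)·I. We want v_2 with N^2 v_2 = 0 but N^1 v_2 ≠ 0; then v_{j-1} := N · v_j for j = 2, …, 2.

Pick v_2 = (1, 0, 0)ᵀ.
Then v_1 = N · v_2 = (1, 1, 2)ᵀ.

Sanity check: (A − (0)·I) v_1 = (0, 0, 0)ᵀ = 0. ✓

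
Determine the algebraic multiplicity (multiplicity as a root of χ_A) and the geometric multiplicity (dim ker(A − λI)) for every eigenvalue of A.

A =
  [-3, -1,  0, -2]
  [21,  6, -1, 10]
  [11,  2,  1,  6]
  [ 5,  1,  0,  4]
λ = 2: alg = 4, geom = 2

Step 1 — factor the characteristic polynomial to read off the algebraic multiplicities:
  χ_A(x) = (x - 2)^4

Step 2 — compute geometric multiplicities via the rank-nullity identity g(λ) = n − rank(A − λI):
  rank(A − (2)·I) = 2, so dim ker(A − (2)·I) = n − 2 = 2

Summary:
  λ = 2: algebraic multiplicity = 4, geometric multiplicity = 2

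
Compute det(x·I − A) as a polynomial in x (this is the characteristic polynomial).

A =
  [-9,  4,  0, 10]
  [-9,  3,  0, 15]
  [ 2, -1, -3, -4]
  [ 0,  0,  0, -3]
x^4 + 12*x^3 + 54*x^2 + 108*x + 81

Expanding det(x·I − A) (e.g. by cofactor expansion or by noting that A is similar to its Jordan form J, which has the same characteristic polynomial as A) gives
  χ_A(x) = x^4 + 12*x^3 + 54*x^2 + 108*x + 81
which factors as (x + 3)^4. The eigenvalues (with algebraic multiplicities) are λ = -3 with multiplicity 4.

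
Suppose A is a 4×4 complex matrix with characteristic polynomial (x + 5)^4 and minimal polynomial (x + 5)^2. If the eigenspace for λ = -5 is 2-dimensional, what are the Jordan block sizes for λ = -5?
Block sizes for λ = -5: [2, 2]

Step 1 — from the characteristic polynomial, algebraic multiplicity of λ = -5 is 4. From dim ker(A − (-5)·I) = 2, there are exactly 2 Jordan blocks for λ = -5.
Step 2 — from the minimal polynomial, the factor (x + 5)^2 tells us the largest block for λ = -5 has size 2.
Step 3 — with total size 4, 2 blocks, and largest block 2, the block sizes (in nonincreasing order) are [2, 2].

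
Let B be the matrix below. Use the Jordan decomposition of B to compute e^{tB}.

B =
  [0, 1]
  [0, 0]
e^{tB} =
  [1, t]
  [0, 1]

Strategy: write B = P · J · P⁻¹ where J is a Jordan canonical form, so e^{tB} = P · e^{tJ} · P⁻¹, and e^{tJ} can be computed block-by-block.

B has Jordan form
J =
  [0, 1]
  [0, 0]
(up to reordering of blocks).

Per-block formulas:
  For a 2×2 Jordan block J_2(0): exp(t · J_2(0)) = e^(0t)·(I + t·N), where N is the 2×2 nilpotent shift.

After assembling e^{tJ} and conjugating by P, we get:

e^{tB} =
  [1, t]
  [0, 1]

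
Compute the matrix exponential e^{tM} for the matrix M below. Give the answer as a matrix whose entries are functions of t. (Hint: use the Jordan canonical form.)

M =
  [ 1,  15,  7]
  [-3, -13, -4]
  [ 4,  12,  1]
e^{tM} =
  [-3*t*exp(-4*t) + 8*exp(-3*t) - 7*exp(-4*t), -9*t*exp(-4*t) + 24*exp(-3*t) - 24*exp(-4*t), -3*t*exp(-4*t) + 10*exp(-3*t) - 10*exp(-4*t)]
  [t*exp(-4*t) - 4*exp(-3*t) + 4*exp(-4*t), 3*t*exp(-4*t) - 12*exp(-3*t) + 13*exp(-4*t), t*exp(-4*t) - 5*exp(-3*t) + 5*exp(-4*t)]
  [4*exp(-3*t) - 4*exp(-4*t), 12*exp(-3*t) - 12*exp(-4*t), 5*exp(-3*t) - 4*exp(-4*t)]

Strategy: write M = P · J · P⁻¹ where J is a Jordan canonical form, so e^{tM} = P · e^{tJ} · P⁻¹, and e^{tJ} can be computed block-by-block.

M has Jordan form
J =
  [-4,  1,  0]
  [ 0, -4,  0]
  [ 0,  0, -3]
(up to reordering of blocks).

Per-block formulas:
  For a 1×1 block at λ = -3: exp(t · [-3]) = [e^(-3t)].
  For a 2×2 Jordan block J_2(-4): exp(t · J_2(-4)) = e^(-4t)·(I + t·N), where N is the 2×2 nilpotent shift.

After assembling e^{tJ} and conjugating by P, we get:

e^{tM} =
  [-3*t*exp(-4*t) + 8*exp(-3*t) - 7*exp(-4*t), -9*t*exp(-4*t) + 24*exp(-3*t) - 24*exp(-4*t), -3*t*exp(-4*t) + 10*exp(-3*t) - 10*exp(-4*t)]
  [t*exp(-4*t) - 4*exp(-3*t) + 4*exp(-4*t), 3*t*exp(-4*t) - 12*exp(-3*t) + 13*exp(-4*t), t*exp(-4*t) - 5*exp(-3*t) + 5*exp(-4*t)]
  [4*exp(-3*t) - 4*exp(-4*t), 12*exp(-3*t) - 12*exp(-4*t), 5*exp(-3*t) - 4*exp(-4*t)]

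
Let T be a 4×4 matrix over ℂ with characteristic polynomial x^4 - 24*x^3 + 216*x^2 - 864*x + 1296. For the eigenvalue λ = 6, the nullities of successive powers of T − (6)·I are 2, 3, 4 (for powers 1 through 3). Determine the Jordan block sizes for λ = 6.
Block sizes for λ = 6: [3, 1]

From the dimensions of kernels of powers, the number of Jordan blocks of size at least j is d_j − d_{j−1} where d_j = dim ker(N^j) (with d_0 = 0). Computing the differences gives [2, 1, 1].
The number of blocks of size exactly k is (#blocks of size ≥ k) − (#blocks of size ≥ k + 1), so the partition is: 1 block(s) of size 1, 1 block(s) of size 3.
In nonincreasing order the block sizes are [3, 1].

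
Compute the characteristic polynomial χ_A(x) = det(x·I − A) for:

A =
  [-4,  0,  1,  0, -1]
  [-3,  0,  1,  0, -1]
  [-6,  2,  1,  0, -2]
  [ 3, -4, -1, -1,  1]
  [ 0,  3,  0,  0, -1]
x^5 + 5*x^4 + 10*x^3 + 10*x^2 + 5*x + 1

Expanding det(x·I − A) (e.g. by cofactor expansion or by noting that A is similar to its Jordan form J, which has the same characteristic polynomial as A) gives
  χ_A(x) = x^5 + 5*x^4 + 10*x^3 + 10*x^2 + 5*x + 1
which factors as (x + 1)^5. The eigenvalues (with algebraic multiplicities) are λ = -1 with multiplicity 5.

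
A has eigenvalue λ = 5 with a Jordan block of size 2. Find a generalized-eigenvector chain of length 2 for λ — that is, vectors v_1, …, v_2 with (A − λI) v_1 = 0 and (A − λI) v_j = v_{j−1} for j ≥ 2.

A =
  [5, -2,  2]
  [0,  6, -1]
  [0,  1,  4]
A Jordan chain for λ = 5 of length 2:
v_1 = (-2, 1, 1)ᵀ
v_2 = (0, 1, 0)ᵀ

Let N = A − (5)·I. We want v_2 with N^2 v_2 = 0 but N^1 v_2 ≠ 0; then v_{j-1} := N · v_j for j = 2, …, 2.

Pick v_2 = (0, 1, 0)ᵀ.
Then v_1 = N · v_2 = (-2, 1, 1)ᵀ.

Sanity check: (A − (5)·I) v_1 = (0, 0, 0)ᵀ = 0. ✓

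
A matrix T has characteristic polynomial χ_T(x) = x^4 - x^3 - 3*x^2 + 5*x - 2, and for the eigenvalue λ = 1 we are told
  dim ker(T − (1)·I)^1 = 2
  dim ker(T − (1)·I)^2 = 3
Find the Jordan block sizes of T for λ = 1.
Block sizes for λ = 1: [2, 1]

From the dimensions of kernels of powers, the number of Jordan blocks of size at least j is d_j − d_{j−1} where d_j = dim ker(N^j) (with d_0 = 0). Computing the differences gives [2, 1].
The number of blocks of size exactly k is (#blocks of size ≥ k) − (#blocks of size ≥ k + 1), so the partition is: 1 block(s) of size 1, 1 block(s) of size 2.
In nonincreasing order the block sizes are [2, 1].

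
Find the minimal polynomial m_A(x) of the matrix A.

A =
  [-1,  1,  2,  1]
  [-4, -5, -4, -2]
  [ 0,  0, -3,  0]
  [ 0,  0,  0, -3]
x^2 + 6*x + 9

The characteristic polynomial is χ_A(x) = (x + 3)^4, so the eigenvalues are known. The minimal polynomial is
  m_A(x) = Π_λ (x − λ)^{k_λ}
where k_λ is the size of the *largest* Jordan block for λ (equivalently, the smallest k with (A − λI)^k v = 0 for every generalised eigenvector v of λ).

  λ = -3: largest Jordan block has size 2, contributing (x + 3)^2

So m_A(x) = (x + 3)^2 = x^2 + 6*x + 9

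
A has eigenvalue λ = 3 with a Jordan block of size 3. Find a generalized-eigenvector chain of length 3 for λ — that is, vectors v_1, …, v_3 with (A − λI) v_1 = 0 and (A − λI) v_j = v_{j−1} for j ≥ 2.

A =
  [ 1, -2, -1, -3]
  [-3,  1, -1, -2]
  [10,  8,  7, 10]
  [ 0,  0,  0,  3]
A Jordan chain for λ = 3 of length 3:
v_1 = (0, 2, -4, 0)ᵀ
v_2 = (-2, -3, 10, 0)ᵀ
v_3 = (1, 0, 0, 0)ᵀ

Let N = A − (3)·I. We want v_3 with N^3 v_3 = 0 but N^2 v_3 ≠ 0; then v_{j-1} := N · v_j for j = 3, …, 2.

Pick v_3 = (1, 0, 0, 0)ᵀ.
Then v_2 = N · v_3 = (-2, -3, 10, 0)ᵀ.
Then v_1 = N · v_2 = (0, 2, -4, 0)ᵀ.

Sanity check: (A − (3)·I) v_1 = (0, 0, 0, 0)ᵀ = 0. ✓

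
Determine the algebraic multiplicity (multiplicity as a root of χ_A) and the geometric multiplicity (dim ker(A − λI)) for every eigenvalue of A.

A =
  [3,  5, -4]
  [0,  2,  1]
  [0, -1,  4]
λ = 3: alg = 3, geom = 1

Step 1 — factor the characteristic polynomial to read off the algebraic multiplicities:
  χ_A(x) = (x - 3)^3

Step 2 — compute geometric multiplicities via the rank-nullity identity g(λ) = n − rank(A − λI):
  rank(A − (3)·I) = 2, so dim ker(A − (3)·I) = n − 2 = 1

Summary:
  λ = 3: algebraic multiplicity = 3, geometric multiplicity = 1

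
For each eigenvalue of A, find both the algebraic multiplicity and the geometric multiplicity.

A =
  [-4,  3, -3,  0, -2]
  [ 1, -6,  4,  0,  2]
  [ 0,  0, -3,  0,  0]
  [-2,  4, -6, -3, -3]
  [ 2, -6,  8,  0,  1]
λ = -3: alg = 5, geom = 2

Step 1 — factor the characteristic polynomial to read off the algebraic multiplicities:
  χ_A(x) = (x + 3)^5

Step 2 — compute geometric multiplicities via the rank-nullity identity g(λ) = n − rank(A − λI):
  rank(A − (-3)·I) = 3, so dim ker(A − (-3)·I) = n − 3 = 2

Summary:
  λ = -3: algebraic multiplicity = 5, geometric multiplicity = 2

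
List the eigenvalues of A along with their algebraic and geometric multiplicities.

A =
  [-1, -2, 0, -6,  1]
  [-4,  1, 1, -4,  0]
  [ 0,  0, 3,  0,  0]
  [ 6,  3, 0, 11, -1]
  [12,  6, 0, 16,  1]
λ = 3: alg = 5, geom = 2

Step 1 — factor the characteristic polynomial to read off the algebraic multiplicities:
  χ_A(x) = (x - 3)^5

Step 2 — compute geometric multiplicities via the rank-nullity identity g(λ) = n − rank(A − λI):
  rank(A − (3)·I) = 3, so dim ker(A − (3)·I) = n − 3 = 2

Summary:
  λ = 3: algebraic multiplicity = 5, geometric multiplicity = 2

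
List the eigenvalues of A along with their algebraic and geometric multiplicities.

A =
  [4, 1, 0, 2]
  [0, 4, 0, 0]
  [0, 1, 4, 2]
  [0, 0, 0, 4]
λ = 4: alg = 4, geom = 3

Step 1 — factor the characteristic polynomial to read off the algebraic multiplicities:
  χ_A(x) = (x - 4)^4

Step 2 — compute geometric multiplicities via the rank-nullity identity g(λ) = n − rank(A − λI):
  rank(A − (4)·I) = 1, so dim ker(A − (4)·I) = n − 1 = 3

Summary:
  λ = 4: algebraic multiplicity = 4, geometric multiplicity = 3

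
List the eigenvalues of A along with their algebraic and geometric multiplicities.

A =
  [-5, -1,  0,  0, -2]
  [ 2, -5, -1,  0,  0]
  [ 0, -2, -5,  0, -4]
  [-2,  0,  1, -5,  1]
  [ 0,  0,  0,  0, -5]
λ = -5: alg = 5, geom = 2

Step 1 — factor the characteristic polynomial to read off the algebraic multiplicities:
  χ_A(x) = (x + 5)^5

Step 2 — compute geometric multiplicities via the rank-nullity identity g(λ) = n − rank(A − λI):
  rank(A − (-5)·I) = 3, so dim ker(A − (-5)·I) = n − 3 = 2

Summary:
  λ = -5: algebraic multiplicity = 5, geometric multiplicity = 2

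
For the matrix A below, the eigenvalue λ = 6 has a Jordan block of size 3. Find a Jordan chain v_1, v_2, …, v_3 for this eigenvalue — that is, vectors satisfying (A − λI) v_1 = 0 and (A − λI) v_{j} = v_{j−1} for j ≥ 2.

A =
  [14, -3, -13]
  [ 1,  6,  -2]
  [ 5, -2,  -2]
A Jordan chain for λ = 6 of length 3:
v_1 = (-4, -2, -2)ᵀ
v_2 = (8, 1, 5)ᵀ
v_3 = (1, 0, 0)ᵀ

Let N = A − (6)·I. We want v_3 with N^3 v_3 = 0 but N^2 v_3 ≠ 0; then v_{j-1} := N · v_j for j = 3, …, 2.

Pick v_3 = (1, 0, 0)ᵀ.
Then v_2 = N · v_3 = (8, 1, 5)ᵀ.
Then v_1 = N · v_2 = (-4, -2, -2)ᵀ.

Sanity check: (A − (6)·I) v_1 = (0, 0, 0)ᵀ = 0. ✓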